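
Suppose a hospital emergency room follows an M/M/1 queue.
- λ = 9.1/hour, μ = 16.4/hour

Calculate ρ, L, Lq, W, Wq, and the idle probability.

Step 1: ρ = λ/μ = 9.1/16.4 = 0.5549
Step 2: L = λ/(μ-λ) = 9.1/7.30 = 1.2466
Step 3: Lq = λ²/(μ(μ-λ)) = 82.81/(16.4×7.30) = 0.6917
Step 4: W = 1/(μ-λ) = 1/7.30 = 0.13699
Step 5: Wq = λ/(μ(μ-λ)) = 9.1/(16.4×7.30) = 0.07601
Step 6: P(0) = 1-ρ = 0.4451
Verify: L = λW = 9.1×0.13699 = 1.2466 ✔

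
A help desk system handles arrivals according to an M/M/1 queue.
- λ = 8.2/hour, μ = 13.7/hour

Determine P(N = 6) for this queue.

ρ = λ/μ = 8.2/13.7 = 0.59854
P(n) = (1-ρ)ρⁿ
P(6) = (1-0.59854) × 0.59854^6
P(6) = 0.4015 × 0.04598
P(6) = 0.01846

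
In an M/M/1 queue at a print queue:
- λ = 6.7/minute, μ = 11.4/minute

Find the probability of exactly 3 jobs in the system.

ρ = λ/μ = 6.7/11.4 = 0.58772
P(n) = (1-ρ)ρⁿ
P(3) = (1-0.58772) × 0.58772^3
P(3) = 0.4123 × 0.2030
P(3) = 0.08370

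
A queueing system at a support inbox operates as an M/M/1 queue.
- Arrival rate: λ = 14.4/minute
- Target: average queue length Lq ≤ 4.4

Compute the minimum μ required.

For M/M/1: Lq = λ²/(μ(μ-λ))
Need Lq ≤ 4.4, i.e. μ(μ-λ) ≥ λ²/4.4
μ² - 14.4μ - 207.36/4.4 ≥ 0  →  μ² - 14.4μ - 47.12727 ≥ 0
Quadratic formula (positive root): μ = [λ + √(λ² + 4×47.12727)]/2
Discriminant: 207.36 + 4×47.12727 = 395.8691, √395.8691 = 19.89646
μ ≥ (14.4 + 19.89646)/2 = 17.1482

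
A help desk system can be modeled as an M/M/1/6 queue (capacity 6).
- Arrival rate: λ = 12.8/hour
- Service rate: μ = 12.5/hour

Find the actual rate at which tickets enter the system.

ρ = λ/μ = 12.8/12.5 = 1.0240
P₀ = (1-ρ)/(1-ρ^(K+1)) = (1-1.0240)/(1-1.0240^7) = -0.02400/-0.1806 = 0.1329
P_K = P₀×ρ^K = 0.1329 × 1.0240^6 = 0.1329 × 1.1529 = 0.1532
λ_eff = λ(1-P_K) = 12.8 × (1 - 0.15322) = 12.8 × 0.84678 = 10.8388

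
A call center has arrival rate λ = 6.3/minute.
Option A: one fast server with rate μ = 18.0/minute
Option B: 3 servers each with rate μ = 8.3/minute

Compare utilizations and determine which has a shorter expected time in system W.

Option A: single server μ = 18.0 (M/M/1)
  ρ_A = 6.3/18.0 = 0.3500
  W_A = 1/(μ-λ) = 1/(18.0-6.3) = 1/11.70 = 0.08547

Option B: 3 servers μ = 8.3 (M/M/3)
  ρ_B = λ/(cμ) = 6.3/(3×8.3) = 0.2530
  Offered load a = λ/μ = cρ = 6.3/8.3 = 0.7590
  P₀ = [ Σₙ₌₀^2 aⁿ/n! + a^3/(3!(1-ρ)) ]⁻¹
  Σ = a^0/0! + a^1/1! + a^2/2! = 1.0000 + 0.7590 + 0.2881 = 2.0471
  a^3/(3!(1-ρ)) = 0.4373/(6 × 0.7470) = 0.09757
  P₀ = 1/(2.0471 + 0.09757) = 0.4663
  Lq = P₀·a^3·ρ / (3!(1-ρ)²) = 0.4663 × 0.4373 × 0.2530 / (6 × 0.5580) = 0.01541
  Wq_B = Lq/λ = 0.01541/6.3 = 0.002446
  W_B = Wq_B + 1/μ = 0.002446 + 0.1205 = 0.1229

Since W_A = 0.08547 < W_B = 0.1229, Option A (single fast server) has the shorter time in system.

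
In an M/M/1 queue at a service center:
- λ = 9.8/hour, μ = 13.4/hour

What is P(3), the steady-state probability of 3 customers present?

ρ = λ/μ = 9.8/13.4 = 0.7313
P(n) = (1-ρ)ρⁿ
P(3) = (1-0.7313) × 0.7313^3
P(3) = 0.2687 × 0.3911
P(3) = 0.1051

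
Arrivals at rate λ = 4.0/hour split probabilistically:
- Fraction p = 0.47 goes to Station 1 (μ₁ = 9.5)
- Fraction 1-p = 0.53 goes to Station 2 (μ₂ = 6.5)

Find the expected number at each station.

Effective rates: λ₁ = 4.0×0.47 = 1.88, λ₂ = 4.0×0.53 = 2.12
Station 1: ρ₁ = 1.88/9.5 = 0.1979, L₁ = ρ₁/(1-ρ₁) = 0.1979/(1-0.1979) = 0.2467
Station 2: ρ₂ = 2.12/6.5 = 0.32615, L₂ = ρ₂/(1-ρ₂) = 0.32615/(1-0.32615) = 0.4840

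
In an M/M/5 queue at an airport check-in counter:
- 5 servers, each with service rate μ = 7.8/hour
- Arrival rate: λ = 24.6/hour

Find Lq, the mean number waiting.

Traffic intensity: ρ = λ/(cμ) = 24.6/(5×7.8) = 0.6308
Since ρ = 0.6308 < 1, system is stable.
Offered load a = λ/μ = cρ = 24.6/7.8 = 3.1538
P₀ = [ Σₙ₌₀^4 aⁿ/n! + a^5/(5!(1-ρ)) ]⁻¹
Σ = a^0/0! + a^1/1! + a^2/2! + a^3/3! + a^4/4! = 1.0000 + 3.1538 + 4.9734 + 5.2284 + 4.1224 = 18.4780
a^5/(5!(1-ρ)) = 312.0344/(120 × 0.369231) = 7.0424
P₀ = 1/(18.4780 + 7.0424) = 0.03918
Lq = P₀·a^5·ρ / (5!(1-ρ)²) = 0.039184 × 312.0344 × 0.63077 / (120 × 0.13633) = 0.4714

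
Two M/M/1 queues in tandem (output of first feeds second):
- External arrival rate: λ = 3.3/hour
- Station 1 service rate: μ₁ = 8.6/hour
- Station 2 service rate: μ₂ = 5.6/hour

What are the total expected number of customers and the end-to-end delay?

By Jackson's theorem, each station behaves as independent M/M/1.
Station 1: ρ₁ = 3.3/8.6 = 0.3837, L₁ = ρ₁/(1-ρ₁) = λ/(μ₁-λ) = 3.3/5.30 = 0.6226
Station 2: ρ₂ = 3.3/5.6 = 0.5893, L₂ = ρ₂/(1-ρ₂) = λ/(μ₂-λ) = 3.3/2.30 = 1.4348
Total: L = L₁ + L₂ = 0.6226 + 1.4348 = 2.0574
W = L/λ = 2.0574/3.3 = 0.6235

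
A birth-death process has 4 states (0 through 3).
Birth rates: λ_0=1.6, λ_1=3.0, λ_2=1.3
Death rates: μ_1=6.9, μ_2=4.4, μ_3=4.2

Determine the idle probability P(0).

Ratios P(n)/P(0) = (λ₀···λₙ₋₁)/(μ₁···μₙ):
P(1)/P(0) = (1.6)/(6.9) = 0.2319
P(2)/P(0) = (1.6×3.0)/(6.9×4.4) = 0.1581
P(3)/P(0) = (1.6×3.0×1.3)/(6.9×4.4×4.2) = 0.04894

Normalization: ∑ P(n) = 1
P(0) × (1.0000 + 0.2319 + 0.1581 + 0.04894) = 1
P(0) × 1.4389 = 1
P(0) = 1/1.4389 = 0.6950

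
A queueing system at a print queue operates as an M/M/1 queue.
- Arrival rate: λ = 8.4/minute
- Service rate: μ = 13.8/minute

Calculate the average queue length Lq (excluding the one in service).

ρ = λ/μ = 8.4/13.8 = 0.6087
For M/M/1: Lq = λ²/(μ(μ-λ))
Lq = 70.56/(13.8 × 5.40)
Lq = 0.9469 jobs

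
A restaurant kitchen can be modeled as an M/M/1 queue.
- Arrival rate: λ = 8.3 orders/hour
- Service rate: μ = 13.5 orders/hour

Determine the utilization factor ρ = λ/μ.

Server utilization: ρ = λ/μ
ρ = 8.3/13.5 = 0.6148
The server is busy 61.48% of the time.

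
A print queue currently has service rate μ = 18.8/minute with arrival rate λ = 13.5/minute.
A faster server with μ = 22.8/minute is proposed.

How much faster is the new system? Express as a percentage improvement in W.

System 1: ρ₁ = 13.5/18.8 = 0.7181, W₁ = 1/(18.8-13.5) = 0.18868
System 2: ρ₂ = 13.5/22.8 = 0.5921, W₂ = 1/(22.8-13.5) = 0.10753
Improvement: (W₁-W₂)/W₁ = (0.18868-0.10753)/0.18868 = 43.01%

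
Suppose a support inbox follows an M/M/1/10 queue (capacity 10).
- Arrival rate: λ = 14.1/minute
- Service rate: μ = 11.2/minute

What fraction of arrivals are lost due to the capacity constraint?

ρ = λ/μ = 14.1/11.2 = 1.25893
P₀ = (1-ρ)/(1-ρ^(K+1)) = (1-1.25893)/(1-1.25893^11) = -0.2589/-11.5898 = 0.02234
P_K = P₀×ρ^K = 0.02234 × 1.25893^10 = 0.02234 × 10.0004 = 0.2234
Blocking probability = 22.34%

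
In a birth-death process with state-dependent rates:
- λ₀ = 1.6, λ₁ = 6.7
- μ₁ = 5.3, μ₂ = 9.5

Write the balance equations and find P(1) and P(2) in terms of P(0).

Balance equations:
State 0: λ₀P₀ = μ₁P₁ → P₁ = (λ₀/μ₁)P₀ = (1.6/5.3)P₀ = 0.3019P₀
State 1: P₂ = (λ₀λ₁)/(μ₁μ₂)P₀ = (1.6×6.7)/(5.3×9.5)P₀ = 0.2129P₀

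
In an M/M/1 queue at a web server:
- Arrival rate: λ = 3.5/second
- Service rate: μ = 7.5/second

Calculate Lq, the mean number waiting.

ρ = λ/μ = 3.5/7.5 = 0.4667
For M/M/1: Lq = λ²/(μ(μ-λ))
Lq = 12.25/(7.5 × 4.00)
Lq = 0.4083 requests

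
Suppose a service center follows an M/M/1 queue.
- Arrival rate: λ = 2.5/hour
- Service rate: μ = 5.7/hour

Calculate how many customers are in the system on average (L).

ρ = λ/μ = 2.5/5.7 = 0.4386
For M/M/1: L = λ/(μ-λ)
L = 2.5/(5.7-2.5) = 2.5/3.20
L = 0.7812 customers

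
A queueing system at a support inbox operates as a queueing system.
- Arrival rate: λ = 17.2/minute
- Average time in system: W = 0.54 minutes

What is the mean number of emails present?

Little's Law: L = λW
L = 17.2 × 0.54 = 9.2880 emails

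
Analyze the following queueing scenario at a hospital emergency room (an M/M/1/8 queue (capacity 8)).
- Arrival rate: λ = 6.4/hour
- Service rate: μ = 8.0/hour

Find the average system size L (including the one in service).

ρ = λ/μ = 6.4/8.0 = 0.8000
P₀ = (1-ρ)/(1-ρ^(K+1)) = (1-0.8000)/(1-0.8000^9) = 0.2000/0.8658 = 0.2310
P_K = P₀×ρ^K = 0.2310 × 0.8000^8 = 0.2310 × 0.1678 = 0.03876
L = ρ[1 - (K+1)ρ^K + Kρ^(K+1)] / [(1-ρ)(1-ρ^(K+1))]
L = 0.8000 × (1 - 9×0.167772 + 8×0.134218) / ((1 - 0.8000) × (1 - 0.134218)) = 2.6048 patients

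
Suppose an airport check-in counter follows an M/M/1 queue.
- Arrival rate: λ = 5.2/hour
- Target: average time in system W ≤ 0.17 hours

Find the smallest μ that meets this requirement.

For M/M/1: W = 1/(μ-λ)
Need W ≤ 0.17, so 1/(μ-λ) ≤ 0.17
μ - λ ≥ 1/0.17 = 5.8824
μ ≥ 5.2 + 5.8824 = 11.0824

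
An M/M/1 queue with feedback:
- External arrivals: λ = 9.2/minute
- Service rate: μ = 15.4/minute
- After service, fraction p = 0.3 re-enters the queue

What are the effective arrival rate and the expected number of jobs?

Effective arrival rate: λ_eff = λ/(1-p) = 9.2/(1-0.3) = 9.2/0.70 = 13.14286
ρ = λ_eff/μ = 13.14286/15.4 = 0.853432
L = ρ/(1-ρ) = 0.853432/(1-0.853432) = 5.8228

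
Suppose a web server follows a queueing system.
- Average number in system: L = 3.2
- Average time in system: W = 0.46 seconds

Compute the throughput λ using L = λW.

Little's Law: L = λW, so λ = L/W
λ = 3.2/0.46 = 6.9565 requests/second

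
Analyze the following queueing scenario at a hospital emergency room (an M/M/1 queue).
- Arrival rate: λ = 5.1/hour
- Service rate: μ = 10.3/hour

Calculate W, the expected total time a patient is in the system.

First, compute utilization: ρ = λ/μ = 5.1/10.3 = 0.4951
For M/M/1: W = 1/(μ-λ)
W = 1/(10.3-5.1) = 1/5.20
W = 0.1923 hours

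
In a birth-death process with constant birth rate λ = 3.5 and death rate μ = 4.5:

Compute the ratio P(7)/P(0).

For constant rates: P(n)/P(0) = (λ/μ)^n
P(7)/P(0) = (3.5/4.5)^7 = 0.7778^7 = 0.1722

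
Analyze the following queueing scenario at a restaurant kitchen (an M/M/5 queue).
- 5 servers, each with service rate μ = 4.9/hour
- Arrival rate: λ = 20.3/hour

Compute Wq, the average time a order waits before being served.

Traffic intensity: ρ = λ/(cμ) = 20.3/(5×4.9) = 0.8286
Since ρ = 0.8286 < 1, system is stable.
Offered load a = λ/μ = cρ = 20.3/4.9 = 4.1429
P₀ = [ Σₙ₌₀^4 aⁿ/n! + a^5/(5!(1-ρ)) ]⁻¹
Σ = a^0/0! + a^1/1! + a^2/2! + a^3/3! + a^4/4! = 1.0000 + 4.1429 + 8.5816 + 11.8508 + 12.2741 = 37.8494
a^5/(5!(1-ρ)) = 1220.3932/(120 × 0.1714286) = 59.3247
P₀ = 1/(37.8494 + 59.3247) = 0.01029
Lq = P₀·a^5·ρ / (5!(1-ρ)²) = 0.0102908 × 1220.3932 × 0.828571 / (120 × 0.0293878) = 2.9507
Wq = Lq/λ = 2.9507/20.3 = 0.1454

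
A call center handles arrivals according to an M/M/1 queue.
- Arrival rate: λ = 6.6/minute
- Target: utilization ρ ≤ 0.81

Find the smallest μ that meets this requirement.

ρ = λ/μ, so μ = λ/ρ
μ ≥ 6.6/0.81 = 8.1481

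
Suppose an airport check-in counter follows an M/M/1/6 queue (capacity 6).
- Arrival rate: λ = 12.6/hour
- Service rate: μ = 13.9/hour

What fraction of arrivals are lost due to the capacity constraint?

ρ = λ/μ = 12.6/13.9 = 0.906475
P₀ = (1-ρ)/(1-ρ^(K+1)) = (1-0.906475)/(1-0.906475^7) = 0.09352/0.4971 = 0.1881
P_K = P₀×ρ^K = 0.1881 × 0.906475^6 = 0.1881 × 0.5548 = 0.1044
Blocking probability = 10.44%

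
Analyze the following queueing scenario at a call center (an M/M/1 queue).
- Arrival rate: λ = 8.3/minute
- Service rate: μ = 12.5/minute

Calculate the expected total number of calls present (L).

ρ = λ/μ = 8.3/12.5 = 0.6640
For M/M/1: L = λ/(μ-λ)
L = 8.3/(12.5-8.3) = 8.3/4.20
L = 1.9762 calls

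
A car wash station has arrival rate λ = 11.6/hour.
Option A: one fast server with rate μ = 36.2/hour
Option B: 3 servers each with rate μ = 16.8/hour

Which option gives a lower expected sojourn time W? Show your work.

Option A: single server μ = 36.2 (M/M/1)
  ρ_A = 11.6/36.2 = 0.3204
  W_A = 1/(μ-λ) = 1/(36.2-11.6) = 1/24.60 = 0.04065

Option B: 3 servers μ = 16.8 (M/M/3)
  ρ_B = λ/(cμ) = 11.6/(3×16.8) = 0.2302
  Offered load a = λ/μ = cρ = 11.6/16.8 = 0.6905
  P₀ = [ Σₙ₌₀^2 aⁿ/n! + a^3/(3!(1-ρ)) ]⁻¹
  Σ = a^0/0! + a^1/1! + a^2/2! = 1.0000 + 0.6905 + 0.2384 = 1.9289
  a^3/(3!(1-ρ)) = 0.3292/(6 × 0.7698) = 0.07127
  P₀ = 1/(1.9289 + 0.07127) = 0.5000
  Lq = P₀·a^3·ρ / (3!(1-ρ)²) = 0.5000 × 0.3292 × 0.2302 / (6 × 0.5927) = 0.01065
  Wq_B = Lq/λ = 0.0106528/11.6 = 0.0009183
  W_B = Wq_B + 1/μ = 0.0009183 + 0.05952 = 0.06044

Since W_A = 0.04065 < W_B = 0.06044, Option A (single fast server) has the shorter time in system.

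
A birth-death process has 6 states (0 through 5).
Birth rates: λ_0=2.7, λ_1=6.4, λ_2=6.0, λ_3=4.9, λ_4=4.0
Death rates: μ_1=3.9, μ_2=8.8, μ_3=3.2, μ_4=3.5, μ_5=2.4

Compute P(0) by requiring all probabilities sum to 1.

Ratios P(n)/P(0) = (λ₀···λₙ₋₁)/(μ₁···μₙ):
P(1)/P(0) = (2.7)/(3.9) = 0.692308
P(2)/P(0) = (2.7×6.4)/(3.9×8.8) = 0.503497
P(3)/P(0) = (2.7×6.4×6.0)/(3.9×8.8×3.2) = 0.944056
P(4)/P(0) = (2.7×6.4×6.0×4.9)/(3.9×8.8×3.2×3.5) = 1.32168
P(5)/P(0) = (2.7×6.4×6.0×4.9×4.0)/(3.9×8.8×3.2×3.5×2.4) = 2.20280

Normalization: ∑ P(n) = 1
P(0) × (1.00000 + 0.692308 + 0.503497 + 0.944056 + 1.32168 + 2.20280) = 1
P(0) × 6.6643 = 1
P(0) = 1/6.6643 = 0.1501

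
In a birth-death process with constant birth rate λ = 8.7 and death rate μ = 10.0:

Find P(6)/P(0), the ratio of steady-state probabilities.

For constant rates: P(n)/P(0) = (λ/μ)^n
P(6)/P(0) = (8.7/10.0)^6 = 0.8700^6 = 0.4336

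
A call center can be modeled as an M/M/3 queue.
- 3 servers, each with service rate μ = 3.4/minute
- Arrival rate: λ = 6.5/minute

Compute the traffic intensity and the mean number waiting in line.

Traffic intensity: ρ = λ/(cμ) = 6.5/(3×3.4) = 0.6373
Since ρ = 0.6373 < 1, system is stable.
Offered load a = λ/μ = cρ = 6.5/3.4 = 1.9118
P₀ = [ Σₙ₌₀^2 aⁿ/n! + a^3/(3!(1-ρ)) ]⁻¹
Σ = a^0/0! + a^1/1! + a^2/2! = 1.0000 + 1.9118 + 1.8274 = 4.7392
a^3/(3!(1-ρ)) = 6.9872/(6 × 0.36275) = 3.2103
P₀ = 1/(4.7392 + 3.2103) = 0.1258
Lq = P₀·a^3·ρ / (3!(1-ρ)²) = 0.1258 × 6.9872 × 0.6373 / (6 × 0.1316) = 0.7094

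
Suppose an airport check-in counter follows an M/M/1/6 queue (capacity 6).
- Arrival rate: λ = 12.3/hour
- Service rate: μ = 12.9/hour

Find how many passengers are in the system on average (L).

ρ = λ/μ = 12.3/12.9 = 0.953488
P₀ = (1-ρ)/(1-ρ^(K+1)) = (1-0.953488)/(1-0.953488^7) = 0.04651/0.2835 = 0.1641
P_K = P₀×ρ^K = 0.1641 × 0.953488^6 = 0.1641 × 0.7514 = 0.1233
L = ρ[1 - (K+1)ρ^K + Kρ^(K+1)] / [(1-ρ)(1-ρ^(K+1))]
L = 0.953488 × (1 - 7×0.75143495 + 6×0.71648421) / ((1 - 0.953488) × (1 - 0.71648421)) = 2.8098 passengers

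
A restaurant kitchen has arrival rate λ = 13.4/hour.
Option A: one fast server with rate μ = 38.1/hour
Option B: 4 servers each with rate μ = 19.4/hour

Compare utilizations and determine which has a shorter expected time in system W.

Option A: single server μ = 38.1 (M/M/1)
  ρ_A = 13.4/38.1 = 0.3517
  W_A = 1/(μ-λ) = 1/(38.1-13.4) = 1/24.70 = 0.04049

Option B: 4 servers μ = 19.4 (M/M/4)
  ρ_B = λ/(cμ) = 13.4/(4×19.4) = 0.1727
  Offered load a = λ/μ = cρ = 13.4/19.4 = 0.6907
  P₀ = [ Σₙ₌₀^3 aⁿ/n! + a^4/(4!(1-ρ)) ]⁻¹
  Σ = a^0/0! + a^1/1! + a^2/2! + a^3/3! = 1.0000 + 0.69072 + 0.23855 + 0.054923 = 1.9842
  a^4/(4!(1-ρ)) = 0.2276/(24 × 0.8273) = 0.01146
  P₀ = 1/(1.9842 + 0.01146) = 0.5011
  Lq = P₀·a^4·ρ / (4!(1-ρ)²) = 0.5011 × 0.2276 × 0.1727 / (24 × 0.6845) = 0.001199
  Wq_B = Lq/λ = 0.001199/13.4 = 0.00008948
  W_B = Wq_B + 1/μ = 0.00008948 + 0.05155 = 0.05164

Since W_A = 0.04049 < W_B = 0.05164, Option A (single fast server) has the shorter time in system.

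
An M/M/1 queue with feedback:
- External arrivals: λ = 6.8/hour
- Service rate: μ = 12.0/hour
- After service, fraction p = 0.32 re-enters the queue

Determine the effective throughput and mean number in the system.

Effective arrival rate: λ_eff = λ/(1-p) = 6.8/(1-0.32) = 6.8/0.68 = 10.0000
ρ = λ_eff/μ = 10.0000/12.0 = 0.833333
L = ρ/(1-ρ) = 0.833333/(1-0.833333) = 5.0000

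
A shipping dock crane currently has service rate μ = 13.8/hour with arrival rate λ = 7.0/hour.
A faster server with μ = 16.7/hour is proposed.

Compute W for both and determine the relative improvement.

System 1: ρ₁ = 7.0/13.8 = 0.5072, W₁ = 1/(13.8-7.0) = 0.14706
System 2: ρ₂ = 7.0/16.7 = 0.4192, W₂ = 1/(16.7-7.0) = 0.10309
Improvement: (W₁-W₂)/W₁ = (0.14706-0.10309)/0.14706 = 29.90%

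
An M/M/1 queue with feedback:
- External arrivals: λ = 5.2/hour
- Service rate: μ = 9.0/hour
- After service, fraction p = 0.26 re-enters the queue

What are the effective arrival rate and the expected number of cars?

Effective arrival rate: λ_eff = λ/(1-p) = 5.2/(1-0.26) = 5.2/0.74 = 7.0270
ρ = λ_eff/μ = 7.0270/9.0 = 0.78078
L = ρ/(1-ρ) = 0.78078/(1-0.78078) = 3.5616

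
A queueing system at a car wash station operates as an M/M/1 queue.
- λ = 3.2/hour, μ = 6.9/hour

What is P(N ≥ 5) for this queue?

ρ = λ/μ = 3.2/6.9 = 0.46377
P(N ≥ n) = ρⁿ
P(N ≥ 5) = 0.46377^5
P(N ≥ 5) = 0.02145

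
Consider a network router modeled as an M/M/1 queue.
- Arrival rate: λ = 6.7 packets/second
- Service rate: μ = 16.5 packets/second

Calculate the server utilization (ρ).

Server utilization: ρ = λ/μ
ρ = 6.7/16.5 = 0.4061
The server is busy 40.61% of the time.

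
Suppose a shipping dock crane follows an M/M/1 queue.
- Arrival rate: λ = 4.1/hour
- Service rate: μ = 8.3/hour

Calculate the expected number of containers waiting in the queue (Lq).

ρ = λ/μ = 4.1/8.3 = 0.4940
For M/M/1: Lq = λ²/(μ(μ-λ))
Lq = 16.81/(8.3 × 4.20)
Lq = 0.4822 containers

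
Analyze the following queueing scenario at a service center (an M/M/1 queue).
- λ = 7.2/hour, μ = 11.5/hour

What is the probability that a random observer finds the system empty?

ρ = λ/μ = 7.2/11.5 = 0.6261
P(0) = 1 - ρ = 1 - 0.6261 = 0.3739
The server is idle 37.39% of the time.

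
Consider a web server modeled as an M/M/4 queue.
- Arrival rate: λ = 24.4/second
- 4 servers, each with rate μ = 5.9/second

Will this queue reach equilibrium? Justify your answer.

Stability requires ρ = λ/(cμ) < 1
ρ = 24.4/(4 × 5.9) = 24.4/23.60 = 1.0339
Since 1.0339 ≥ 1, the system is UNSTABLE.
Need c > λ/μ = 24.4/5.9 = 4.14.
Minimum servers needed: c = 5.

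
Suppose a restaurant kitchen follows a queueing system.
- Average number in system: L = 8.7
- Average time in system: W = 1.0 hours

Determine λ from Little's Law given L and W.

Little's Law: L = λW, so λ = L/W
λ = 8.7/1.0 = 8.7000 orders/hour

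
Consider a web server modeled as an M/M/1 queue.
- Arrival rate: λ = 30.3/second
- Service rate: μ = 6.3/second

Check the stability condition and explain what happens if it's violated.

Stability requires ρ = λ/(cμ) < 1
ρ = 30.3/(1 × 6.3) = 30.3/6.30 = 4.8095
Since 4.8095 ≥ 1, the system is UNSTABLE.
Queue grows without bound. Need μ > λ = 30.3.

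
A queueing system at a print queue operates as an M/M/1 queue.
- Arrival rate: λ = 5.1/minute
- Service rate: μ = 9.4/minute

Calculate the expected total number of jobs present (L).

ρ = λ/μ = 5.1/9.4 = 0.5426
For M/M/1: L = λ/(μ-λ)
L = 5.1/(9.4-5.1) = 5.1/4.30
L = 1.1860 jobs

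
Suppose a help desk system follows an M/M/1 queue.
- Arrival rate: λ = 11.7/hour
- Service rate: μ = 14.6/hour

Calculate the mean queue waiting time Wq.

First, compute utilization: ρ = λ/μ = 11.7/14.6 = 0.8014
For M/M/1: Wq = λ/(μ(μ-λ))
Wq = 11.7/(14.6 × (14.6-11.7))
Wq = 11.7/(14.6 × 2.90)
Wq = 0.2763 hours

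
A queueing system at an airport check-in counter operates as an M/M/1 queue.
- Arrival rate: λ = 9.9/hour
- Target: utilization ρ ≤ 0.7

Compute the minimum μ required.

ρ = λ/μ, so μ = λ/ρ
μ ≥ 9.9/0.7 = 14.1429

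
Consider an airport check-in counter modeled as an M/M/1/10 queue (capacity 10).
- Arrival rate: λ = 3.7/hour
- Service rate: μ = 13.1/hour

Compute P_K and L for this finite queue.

ρ = λ/μ = 3.7/13.1 = 0.28244
P₀ = (1-ρ)/(1-ρ^(K+1)) = (1-0.28244)/(1-0.28244^11) = 0.7176/1.0000 = 0.7176
P_K = P₀×ρ^K = 0.7176 × 0.28244^10 = 0.7176 × 0.000003230 = 0.000002318
Blocking probability P_10 = 0.000002318 (0.0002318%)
L = ρ[1 - (K+1)ρ^K + Kρ^(K+1)] / [(1-ρ)(1-ρ^(K+1))]
L = 0.28244 × (1 - 11×0.000003230 + 10×9.124e-07) / ((1 - 0.28244) × (1 - 9.124e-07)) = 0.3936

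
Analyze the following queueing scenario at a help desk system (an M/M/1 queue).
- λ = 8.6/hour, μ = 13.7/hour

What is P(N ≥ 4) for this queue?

ρ = λ/μ = 8.6/13.7 = 0.62774
P(N ≥ n) = ρⁿ
P(N ≥ 4) = 0.62774^4
P(N ≥ 4) = 0.1553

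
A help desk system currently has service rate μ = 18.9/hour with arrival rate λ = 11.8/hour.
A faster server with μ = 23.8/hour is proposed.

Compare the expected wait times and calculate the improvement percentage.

System 1: ρ₁ = 11.8/18.9 = 0.6243, W₁ = 1/(18.9-11.8) = 0.140845
System 2: ρ₂ = 11.8/23.8 = 0.4958, W₂ = 1/(23.8-11.8) = 0.0833333
Improvement: (W₁-W₂)/W₁ = (0.140845-0.0833333)/0.140845 = 40.83%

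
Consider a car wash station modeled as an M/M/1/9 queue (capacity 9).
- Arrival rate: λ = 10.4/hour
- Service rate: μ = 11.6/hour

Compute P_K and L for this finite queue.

ρ = λ/μ = 10.4/11.6 = 0.89655
P₀ = (1-ρ)/(1-ρ^(K+1)) = (1-0.89655)/(1-0.89655^10) = 0.10345/0.66446 = 0.1557
P_K = P₀×ρ^K = 0.15569 × 0.89655^9 = 0.15569 × 0.37426 = 0.05827
Blocking probability P_9 = 0.05827 (5.83%)
L = ρ[1 - (K+1)ρ^K + Kρ^(K+1)] / [(1-ρ)(1-ρ^(K+1))]
L = 0.89655 × (1 - 10×0.374258 + 9×0.335541) / ((1 - 0.89655) × (1 - 0.335541)) = 3.6167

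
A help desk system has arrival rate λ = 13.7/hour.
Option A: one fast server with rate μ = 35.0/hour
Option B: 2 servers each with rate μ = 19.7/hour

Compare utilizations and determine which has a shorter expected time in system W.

Option A: single server μ = 35.0 (M/M/1)
  ρ_A = 13.7/35.0 = 0.3914
  W_A = 1/(μ-λ) = 1/(35.0-13.7) = 1/21.30 = 0.04695

Option B: 2 servers μ = 19.7 (M/M/2)
  ρ_B = λ/(cμ) = 13.7/(2×19.7) = 0.3477
  Offered load a = λ/μ = cρ = 13.7/19.7 = 0.6954
  P₀ = [ Σₙ₌₀^1 aⁿ/n! + a^2/(2!(1-ρ)) ]⁻¹
  Σ = a^0/0! + a^1/1! = 1.0000 + 0.6954 = 1.6954
  a^2/(2!(1-ρ)) = 0.4836/(2 × 0.6523) = 0.3707
  P₀ = 1/(1.6954 + 0.3707) = 0.4840
  Lq = P₀·a^2·ρ / (2!(1-ρ)²) = 0.48399 × 0.48362 × 0.34772 / (2 × 0.42547) = 0.09565
  Wq_B = Lq/λ = 0.095646/13.7 = 0.006981
  W_B = Wq_B + 1/μ = 0.006981 + 0.05076 = 0.05774

Since W_A = 0.04695 < W_B = 0.05774, Option A (single fast server) has the shorter time in system.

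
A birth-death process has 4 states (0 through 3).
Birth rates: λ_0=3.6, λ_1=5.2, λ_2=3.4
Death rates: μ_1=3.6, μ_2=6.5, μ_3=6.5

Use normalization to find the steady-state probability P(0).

Ratios P(n)/P(0) = (λ₀···λₙ₋₁)/(μ₁···μₙ):
P(1)/P(0) = (3.6)/(3.6) = 1.0000
P(2)/P(0) = (3.6×5.2)/(3.6×6.5) = 0.8000
P(3)/P(0) = (3.6×5.2×3.4)/(3.6×6.5×6.5) = 0.4185

Normalization: ∑ P(n) = 1
P(0) × (1.0000 + 1.0000 + 0.8000 + 0.4185) = 1
P(0) × 3.2185 = 1
P(0) = 1/3.2185 = 0.3107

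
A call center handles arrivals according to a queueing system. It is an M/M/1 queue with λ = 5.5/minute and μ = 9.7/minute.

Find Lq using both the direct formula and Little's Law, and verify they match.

Method 1 (direct): Lq = λ²/(μ(μ-λ)) = 30.25/(9.7 × 4.20) = 0.7425

Method 2 (Little's Law):
W = 1/(μ-λ) = 1/4.20 = 0.2381
Wq = W - 1/μ = 0.2381 - 0.1031 = 0.1350
Lq = λWq = 5.5 × 0.1350 = 0.7425 ✔ (matches Method 1)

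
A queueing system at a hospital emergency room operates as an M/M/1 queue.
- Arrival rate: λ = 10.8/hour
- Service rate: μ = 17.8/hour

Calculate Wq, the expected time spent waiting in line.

First, compute utilization: ρ = λ/μ = 10.8/17.8 = 0.6067
For M/M/1: Wq = λ/(μ(μ-λ))
Wq = 10.8/(17.8 × (17.8-10.8))
Wq = 10.8/(17.8 × 7.00)
Wq = 0.08668 hours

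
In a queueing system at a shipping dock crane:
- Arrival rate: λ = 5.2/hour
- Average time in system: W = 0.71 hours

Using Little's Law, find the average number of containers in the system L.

Little's Law: L = λW
L = 5.2 × 0.71 = 3.6920 containers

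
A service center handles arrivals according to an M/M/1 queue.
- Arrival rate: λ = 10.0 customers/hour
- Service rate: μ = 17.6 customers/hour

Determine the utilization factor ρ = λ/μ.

Server utilization: ρ = λ/μ
ρ = 10.0/17.6 = 0.5682
The server is busy 56.82% of the time.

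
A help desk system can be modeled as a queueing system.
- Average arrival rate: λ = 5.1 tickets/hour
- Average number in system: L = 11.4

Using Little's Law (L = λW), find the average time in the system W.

Little's Law: L = λW, so W = L/λ
W = 11.4/5.1 = 2.2353 hours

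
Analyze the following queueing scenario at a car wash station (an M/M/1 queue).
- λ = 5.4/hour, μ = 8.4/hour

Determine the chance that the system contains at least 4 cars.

ρ = λ/μ = 5.4/8.4 = 0.6429
P(N ≥ n) = ρⁿ
P(N ≥ 4) = 0.6429^4
P(N ≥ 4) = 0.1708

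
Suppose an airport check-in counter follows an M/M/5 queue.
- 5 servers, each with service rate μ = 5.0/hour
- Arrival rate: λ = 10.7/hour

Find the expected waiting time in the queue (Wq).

Traffic intensity: ρ = λ/(cμ) = 10.7/(5×5.0) = 0.4280
Since ρ = 0.4280 < 1, system is stable.
Offered load a = λ/μ = cρ = 10.7/5.0 = 2.1400
P₀ = [ Σₙ₌₀^4 aⁿ/n! + a^5/(5!(1-ρ)) ]⁻¹
Σ = a^0/0! + a^1/1! + a^2/2! + a^3/3! + a^4/4! = 1.0000 + 2.1400 + 2.2898 + 1.6334 + 0.8739 = 7.9371
a^5/(5!(1-ρ)) = 44.8817/(120 × 0.5720) = 0.6539
P₀ = 1/(7.9371 + 0.6539) = 0.1164
Lq = P₀·a^5·ρ / (5!(1-ρ)²) = 0.1164 × 44.8817 × 0.4280 / (120 × 0.3272) = 0.05695
Wq = Lq/λ = 0.05695/10.7 = 0.005322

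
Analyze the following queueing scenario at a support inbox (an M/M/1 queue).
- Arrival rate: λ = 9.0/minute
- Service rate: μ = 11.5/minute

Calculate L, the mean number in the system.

ρ = λ/μ = 9.0/11.5 = 0.7826
For M/M/1: L = λ/(μ-λ)
L = 9.0/(11.5-9.0) = 9.0/2.50
L = 3.6000 emails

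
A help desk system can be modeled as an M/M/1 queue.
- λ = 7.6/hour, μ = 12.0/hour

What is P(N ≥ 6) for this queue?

ρ = λ/μ = 7.6/12.0 = 0.63333
P(N ≥ n) = ρⁿ
P(N ≥ 6) = 0.63333^6
P(N ≥ 6) = 0.06453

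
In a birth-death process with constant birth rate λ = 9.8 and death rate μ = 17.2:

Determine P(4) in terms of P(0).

For constant rates: P(n)/P(0) = (λ/μ)^n
P(4)/P(0) = (9.8/17.2)^4 = 0.5698^4 = 0.1054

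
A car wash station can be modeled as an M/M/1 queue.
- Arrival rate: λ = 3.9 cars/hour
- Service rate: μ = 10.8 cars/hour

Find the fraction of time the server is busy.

Server utilization: ρ = λ/μ
ρ = 3.9/10.8 = 0.3611
The server is busy 36.11% of the time.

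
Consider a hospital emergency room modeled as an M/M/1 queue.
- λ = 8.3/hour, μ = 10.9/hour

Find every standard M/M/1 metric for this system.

Step 1: ρ = λ/μ = 8.3/10.9 = 0.7615
Step 2: L = λ/(μ-λ) = 8.3/2.60 = 3.1923
Step 3: Lq = λ²/(μ(μ-λ)) = 68.89/(10.9×2.60) = 2.4308
Step 4: W = 1/(μ-λ) = 1/2.60 = 0.38462
Step 5: Wq = λ/(μ(μ-λ)) = 8.3/(10.9×2.60) = 0.2929
Step 6: P(0) = 1-ρ = 0.2385
Verify: L = λW = 8.3×0.38462 = 3.1923 ✔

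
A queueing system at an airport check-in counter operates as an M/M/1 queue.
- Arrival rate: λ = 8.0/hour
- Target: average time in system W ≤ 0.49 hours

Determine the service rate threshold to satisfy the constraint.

For M/M/1: W = 1/(μ-λ)
Need W ≤ 0.49, so 1/(μ-λ) ≤ 0.49
μ - λ ≥ 1/0.49 = 2.0408
μ ≥ 8.0 + 2.0408 = 10.0408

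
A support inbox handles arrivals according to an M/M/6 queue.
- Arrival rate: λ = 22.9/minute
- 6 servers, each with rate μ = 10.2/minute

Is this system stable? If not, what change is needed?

Stability requires ρ = λ/(cμ) < 1
ρ = 22.9/(6 × 10.2) = 22.9/61.20 = 0.3742
Since 0.3742 < 1, the system is STABLE.
The servers are busy 37.42% of the time.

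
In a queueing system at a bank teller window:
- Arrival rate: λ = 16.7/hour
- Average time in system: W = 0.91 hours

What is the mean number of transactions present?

Little's Law: L = λW
L = 16.7 × 0.91 = 15.1970 transactions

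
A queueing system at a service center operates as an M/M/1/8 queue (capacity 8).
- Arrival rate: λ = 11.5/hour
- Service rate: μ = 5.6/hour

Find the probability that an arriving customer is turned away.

ρ = λ/μ = 11.5/5.6 = 2.05357
P₀ = (1-ρ)/(1-ρ^(K+1)) = (1-2.05357)/(1-2.05357^9) = -1.0536/-648.5096 = 0.001625
P_K = P₀×ρ^K = 0.0016246 × 2.05357^8 = 0.0016246 × 316.2832 = 0.5138
Blocking probability = 51.38%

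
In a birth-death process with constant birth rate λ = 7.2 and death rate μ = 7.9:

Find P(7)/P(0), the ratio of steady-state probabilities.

For constant rates: P(n)/P(0) = (λ/μ)^n
P(7)/P(0) = (7.2/7.9)^7 = 0.91139^7 = 0.5223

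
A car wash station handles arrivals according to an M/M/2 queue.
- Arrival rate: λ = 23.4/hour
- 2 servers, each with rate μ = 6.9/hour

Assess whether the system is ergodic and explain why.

Stability requires ρ = λ/(cμ) < 1
ρ = 23.4/(2 × 6.9) = 23.4/13.80 = 1.6957
Since 1.6957 ≥ 1, the system is UNSTABLE.
Need c > λ/μ = 23.4/6.9 = 3.39.
Minimum servers needed: c = 4.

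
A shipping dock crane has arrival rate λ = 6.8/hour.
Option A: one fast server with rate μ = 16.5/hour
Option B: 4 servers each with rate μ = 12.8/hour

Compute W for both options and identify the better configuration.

Option A: single server μ = 16.5 (M/M/1)
  ρ_A = 6.8/16.5 = 0.4121
  W_A = 1/(μ-λ) = 1/(16.5-6.8) = 1/9.70 = 0.1031

Option B: 4 servers μ = 12.8 (M/M/4)
  ρ_B = λ/(cμ) = 6.8/(4×12.8) = 0.1328
  Offered load a = λ/μ = cρ = 6.8/12.8 = 0.5312
  P₀ = [ Σₙ₌₀^3 aⁿ/n! + a^4/(4!(1-ρ)) ]⁻¹
  Σ = a^0/0! + a^1/1! + a^2/2! + a^3/3! = 1.00000 + 0.531250 + 0.141113 + 0.0249888 = 1.6974
  a^4/(4!(1-ρ)) = 0.07965/(24 × 0.8672) = 0.003827
  P₀ = 1/(1.6974 + 0.003827) = 0.5878
  Lq = P₀·a^4·ρ / (4!(1-ρ)²) = 0.5878 × 0.07965 × 0.1328 / (24 × 0.7520) = 0.0003445
  Wq_B = Lq/λ = 0.00034455/6.8 = 0.000050669
  W_B = Wq_B + 1/μ = 0.000050669 + 0.078125 = 0.07818

Since W_B = 0.07818 < W_A = 0.1031, Option B (multiple servers) has the shorter time in system.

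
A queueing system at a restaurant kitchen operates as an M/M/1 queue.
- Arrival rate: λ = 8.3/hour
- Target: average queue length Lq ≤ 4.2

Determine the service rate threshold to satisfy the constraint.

For M/M/1: Lq = λ²/(μ(μ-λ))
Need Lq ≤ 4.2, i.e. μ(μ-λ) ≥ λ²/4.2
μ² - 8.3μ - 68.89/4.2 ≥ 0  →  μ² - 8.3μ - 16.40238 ≥ 0
Quadratic formula (positive root): μ = [λ + √(λ² + 4×16.40238)]/2
Discriminant: 68.89 + 4×16.40238 = 134.4995, √134.4995 = 11.5974
μ ≥ (8.3 + 11.5974)/2 = 9.9487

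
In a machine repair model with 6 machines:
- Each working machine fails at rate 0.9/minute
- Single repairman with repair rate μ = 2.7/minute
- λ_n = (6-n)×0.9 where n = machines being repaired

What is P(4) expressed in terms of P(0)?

P(4)/P(0) = ∏_{i=0}^{4-1} λ_i/μ_{i+1}
= (6-0)×0.9/2.7 × (6-1)×0.9/2.7 × (6-2)×0.9/2.7 × (6-3)×0.9/2.7
= 4.4444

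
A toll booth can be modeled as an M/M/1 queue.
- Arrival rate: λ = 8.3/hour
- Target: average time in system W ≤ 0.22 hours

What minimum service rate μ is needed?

For M/M/1: W = 1/(μ-λ)
Need W ≤ 0.22, so 1/(μ-λ) ≤ 0.22
μ - λ ≥ 1/0.22 = 4.5455
μ ≥ 8.3 + 4.5455 = 12.8455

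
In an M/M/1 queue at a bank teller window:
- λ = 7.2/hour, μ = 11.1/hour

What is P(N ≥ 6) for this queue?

ρ = λ/μ = 7.2/11.1 = 0.64865
P(N ≥ n) = ρⁿ
P(N ≥ 6) = 0.64865^6
P(N ≥ 6) = 0.07448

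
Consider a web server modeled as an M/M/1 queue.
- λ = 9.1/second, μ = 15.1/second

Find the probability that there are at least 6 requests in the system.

ρ = λ/μ = 9.1/15.1 = 0.60265
P(N ≥ n) = ρⁿ
P(N ≥ 6) = 0.60265^6
P(N ≥ 6) = 0.04791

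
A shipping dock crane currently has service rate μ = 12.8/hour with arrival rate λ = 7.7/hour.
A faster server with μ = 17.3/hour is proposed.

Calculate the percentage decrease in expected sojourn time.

System 1: ρ₁ = 7.7/12.8 = 0.6016, W₁ = 1/(12.8-7.7) = 0.19608
System 2: ρ₂ = 7.7/17.3 = 0.4451, W₂ = 1/(17.3-7.7) = 0.10417
Improvement: (W₁-W₂)/W₁ = (0.19608-0.10417)/0.19608 = 46.87%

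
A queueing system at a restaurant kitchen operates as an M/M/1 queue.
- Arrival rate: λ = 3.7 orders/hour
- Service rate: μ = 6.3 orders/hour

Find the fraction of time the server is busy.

Server utilization: ρ = λ/μ
ρ = 3.7/6.3 = 0.5873
The server is busy 58.73% of the time.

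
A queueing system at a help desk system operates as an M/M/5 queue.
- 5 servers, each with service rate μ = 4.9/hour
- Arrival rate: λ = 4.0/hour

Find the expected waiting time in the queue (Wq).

Traffic intensity: ρ = λ/(cμ) = 4.0/(5×4.9) = 0.1633
Since ρ = 0.1633 < 1, system is stable.
Offered load a = λ/μ = cρ = 4.0/4.9 = 0.8163
P₀ = [ Σₙ₌₀^4 aⁿ/n! + a^5/(5!(1-ρ)) ]⁻¹
Σ = a^0/0! + a^1/1! + a^2/2! + a^3/3! + a^4/4! = 1.0000 + 0.8163 + 0.3332 + 0.09067 + 0.01850 = 2.2587
a^5/(5!(1-ρ)) = 0.3625/(120 × 0.8367) = 0.003610
P₀ = 1/(2.2587 + 0.003610) = 0.4420
Lq = P₀·a^5·ρ / (5!(1-ρ)²) = 0.4420 × 0.3625 × 0.1633 / (120 × 0.7001) = 0.0003114
Wq = Lq/λ = 0.0003114/4.0 = 0.00007785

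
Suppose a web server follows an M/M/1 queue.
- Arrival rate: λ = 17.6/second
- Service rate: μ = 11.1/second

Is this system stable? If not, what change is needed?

Stability requires ρ = λ/(cμ) < 1
ρ = 17.6/(1 × 11.1) = 17.6/11.10 = 1.5856
Since 1.5856 ≥ 1, the system is UNSTABLE.
Queue grows without bound. Need μ > λ = 17.6.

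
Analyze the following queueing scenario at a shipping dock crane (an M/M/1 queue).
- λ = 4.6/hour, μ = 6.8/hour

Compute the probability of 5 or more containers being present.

ρ = λ/μ = 4.6/6.8 = 0.6765
P(N ≥ n) = ρⁿ
P(N ≥ 5) = 0.6765^5
P(N ≥ 5) = 0.1417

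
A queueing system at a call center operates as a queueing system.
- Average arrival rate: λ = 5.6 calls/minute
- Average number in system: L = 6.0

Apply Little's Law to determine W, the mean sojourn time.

Little's Law: L = λW, so W = L/λ
W = 6.0/5.6 = 1.0714 minutes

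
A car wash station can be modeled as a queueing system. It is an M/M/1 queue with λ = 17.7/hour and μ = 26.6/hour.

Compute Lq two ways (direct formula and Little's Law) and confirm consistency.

Method 1 (direct): Lq = λ²/(μ(μ-λ)) = 313.29/(26.6 × 8.90) = 1.3234

Method 2 (Little's Law):
W = 1/(μ-λ) = 1/8.90 = 0.11236
Wq = W - 1/μ = 0.11236 - 0.037594 = 0.07477
Lq = λWq = 17.7 × 0.07477 = 1.3234 ✔ (matches Method 1)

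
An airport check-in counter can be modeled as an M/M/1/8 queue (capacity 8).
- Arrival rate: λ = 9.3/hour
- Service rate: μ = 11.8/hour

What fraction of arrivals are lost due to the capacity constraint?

ρ = λ/μ = 9.3/11.8 = 0.78814
P₀ = (1-ρ)/(1-ρ^(K+1)) = (1-0.78814)/(1-0.78814^9) = 0.21186/0.88266 = 0.2400
P_K = P₀×ρ^K = 0.24002 × 0.78814^8 = 0.24002 × 0.14888 = 0.03573
Blocking probability = 3.57%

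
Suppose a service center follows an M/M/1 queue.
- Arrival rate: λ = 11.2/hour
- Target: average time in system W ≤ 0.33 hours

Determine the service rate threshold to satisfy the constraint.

For M/M/1: W = 1/(μ-λ)
Need W ≤ 0.33, so 1/(μ-λ) ≤ 0.33
μ - λ ≥ 1/0.33 = 3.0303
μ ≥ 11.2 + 3.0303 = 14.2303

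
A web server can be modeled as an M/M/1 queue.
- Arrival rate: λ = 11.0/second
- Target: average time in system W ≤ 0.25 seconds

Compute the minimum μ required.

For M/M/1: W = 1/(μ-λ)
Need W ≤ 0.25, so 1/(μ-λ) ≤ 0.25
μ - λ ≥ 1/0.25 = 4.0000
μ ≥ 11.0 + 4.0000 = 15.0000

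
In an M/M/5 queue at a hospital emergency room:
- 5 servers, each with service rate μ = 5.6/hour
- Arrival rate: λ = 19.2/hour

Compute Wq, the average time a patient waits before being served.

Traffic intensity: ρ = λ/(cμ) = 19.2/(5×5.6) = 0.6857
Since ρ = 0.6857 < 1, system is stable.
Offered load a = λ/μ = cρ = 19.2/5.6 = 3.4286
P₀ = [ Σₙ₌₀^4 aⁿ/n! + a^5/(5!(1-ρ)) ]⁻¹
Σ = a^0/0! + a^1/1! + a^2/2! + a^3/3! + a^4/4! = 1.00000 + 3.42857 + 5.87755 + 6.71720 + 5.75760 = 22.7809
a^5/(5!(1-ρ)) = 473.7683/(120 × 0.314286) = 12.5620
P₀ = 1/(22.7809 + 12.5620) = 0.02829
Lq = P₀·a^5·ρ / (5!(1-ρ)²) = 0.028294 × 473.7683 × 0.68571 / (120 × 0.098776) = 0.7755
Wq = Lq/λ = 0.7755/19.2 = 0.04039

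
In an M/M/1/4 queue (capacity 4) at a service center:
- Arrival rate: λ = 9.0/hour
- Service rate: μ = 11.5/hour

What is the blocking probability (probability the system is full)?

ρ = λ/μ = 9.0/11.5 = 0.7826
P₀ = (1-ρ)/(1-ρ^(K+1)) = (1-0.7826)/(1-0.7826^5) = 0.21740/0.70644 = 0.3077
P_K = P₀×ρ^K = 0.3077 × 0.7826^4 = 0.3077 × 0.3751 = 0.1154
Blocking probability = 11.54%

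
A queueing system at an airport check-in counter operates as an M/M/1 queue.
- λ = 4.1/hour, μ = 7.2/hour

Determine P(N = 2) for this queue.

ρ = λ/μ = 4.1/7.2 = 0.5694
P(n) = (1-ρ)ρⁿ
P(2) = (1-0.5694) × 0.5694^2
P(2) = 0.4306 × 0.3242
P(2) = 0.1396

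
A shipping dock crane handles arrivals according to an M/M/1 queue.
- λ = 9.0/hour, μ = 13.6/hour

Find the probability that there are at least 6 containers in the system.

ρ = λ/μ = 9.0/13.6 = 0.66176
P(N ≥ n) = ρⁿ
P(N ≥ 6) = 0.66176^6
P(N ≥ 6) = 0.08399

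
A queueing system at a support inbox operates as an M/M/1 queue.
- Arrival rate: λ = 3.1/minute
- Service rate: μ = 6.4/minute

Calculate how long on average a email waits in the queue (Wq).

First, compute utilization: ρ = λ/μ = 3.1/6.4 = 0.4844
For M/M/1: Wq = λ/(μ(μ-λ))
Wq = 3.1/(6.4 × (6.4-3.1))
Wq = 3.1/(6.4 × 3.30)
Wq = 0.1468 minutes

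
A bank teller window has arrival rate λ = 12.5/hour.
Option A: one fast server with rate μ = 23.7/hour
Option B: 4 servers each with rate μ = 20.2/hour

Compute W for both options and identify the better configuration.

Option A: single server μ = 23.7 (M/M/1)
  ρ_A = 12.5/23.7 = 0.5274
  W_A = 1/(μ-λ) = 1/(23.7-12.5) = 1/11.20 = 0.08929

Option B: 4 servers μ = 20.2 (M/M/4)
  ρ_B = λ/(cμ) = 12.5/(4×20.2) = 0.1547
  Offered load a = λ/μ = cρ = 12.5/20.2 = 0.6188
  P₀ = [ Σₙ₌₀^3 aⁿ/n! + a^4/(4!(1-ρ)) ]⁻¹
  Σ = a^0/0! + a^1/1! + a^2/2! + a^3/3! = 1.0000 + 0.6188 + 0.1915 + 0.03949 = 1.8498
  a^4/(4!(1-ρ)) = 0.14663/(24 × 0.84530) = 0.007228
  P₀ = 1/(1.8498 + 0.007228) = 0.5385
  Lq = P₀·a^4·ρ / (4!(1-ρ)²) = 0.53850 × 0.14663 × 0.15470 / (24 × 0.71453) = 0.0007123
  Wq_B = Lq/λ = 0.00071235/12.5 = 0.00005699
  W_B = Wq_B + 1/μ = 0.00005699 + 0.04950 = 0.04956

Since W_B = 0.04956 < W_A = 0.08929, Option B (multiple servers) has the shorter time in system.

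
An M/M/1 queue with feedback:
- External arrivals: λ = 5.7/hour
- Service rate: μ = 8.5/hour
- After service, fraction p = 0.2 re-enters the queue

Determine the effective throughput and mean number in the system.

Effective arrival rate: λ_eff = λ/(1-p) = 5.7/(1-0.2) = 5.7/0.80 = 7.1250
ρ = λ_eff/μ = 7.1250/8.5 = 0.838235
L = ρ/(1-ρ) = 0.838235/(1-0.838235) = 5.1818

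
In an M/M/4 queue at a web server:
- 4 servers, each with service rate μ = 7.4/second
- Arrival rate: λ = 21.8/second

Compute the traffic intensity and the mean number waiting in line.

Traffic intensity: ρ = λ/(cμ) = 21.8/(4×7.4) = 0.7365
Since ρ = 0.7365 < 1, system is stable.
Offered load a = λ/μ = cρ = 21.8/7.4 = 2.9459
P₀ = [ Σₙ₌₀^3 aⁿ/n! + a^4/(4!(1-ρ)) ]⁻¹
Σ = a^0/0! + a^1/1! + a^2/2! + a^3/3! = 1.00000 + 2.94595 + 4.33930 + 4.26111 = 12.5464
a^4/(4!(1-ρ)) = 75.3181/(24 × 0.263514) = 11.9093
P₀ = 1/(12.5464 + 11.9093) = 0.04089
Lq = P₀·a^4·ρ / (4!(1-ρ)²) = 0.04089 × 75.3181 × 0.7365 / (24 × 0.06944) = 1.3610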